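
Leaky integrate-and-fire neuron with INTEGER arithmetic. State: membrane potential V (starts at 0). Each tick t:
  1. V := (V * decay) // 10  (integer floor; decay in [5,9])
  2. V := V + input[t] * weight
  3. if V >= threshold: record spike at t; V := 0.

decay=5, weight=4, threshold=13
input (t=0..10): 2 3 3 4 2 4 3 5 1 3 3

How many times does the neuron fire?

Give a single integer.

Answer: 5

Derivation:
t=0: input=2 -> V=8
t=1: input=3 -> V=0 FIRE
t=2: input=3 -> V=12
t=3: input=4 -> V=0 FIRE
t=4: input=2 -> V=8
t=5: input=4 -> V=0 FIRE
t=6: input=3 -> V=12
t=7: input=5 -> V=0 FIRE
t=8: input=1 -> V=4
t=9: input=3 -> V=0 FIRE
t=10: input=3 -> V=12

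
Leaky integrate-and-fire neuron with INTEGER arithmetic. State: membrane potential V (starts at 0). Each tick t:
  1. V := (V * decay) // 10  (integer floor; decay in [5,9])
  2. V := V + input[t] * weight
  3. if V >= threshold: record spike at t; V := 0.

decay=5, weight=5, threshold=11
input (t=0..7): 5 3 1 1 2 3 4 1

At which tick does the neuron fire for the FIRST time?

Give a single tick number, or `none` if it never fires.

Answer: 0

Derivation:
t=0: input=5 -> V=0 FIRE
t=1: input=3 -> V=0 FIRE
t=2: input=1 -> V=5
t=3: input=1 -> V=7
t=4: input=2 -> V=0 FIRE
t=5: input=3 -> V=0 FIRE
t=6: input=4 -> V=0 FIRE
t=7: input=1 -> V=5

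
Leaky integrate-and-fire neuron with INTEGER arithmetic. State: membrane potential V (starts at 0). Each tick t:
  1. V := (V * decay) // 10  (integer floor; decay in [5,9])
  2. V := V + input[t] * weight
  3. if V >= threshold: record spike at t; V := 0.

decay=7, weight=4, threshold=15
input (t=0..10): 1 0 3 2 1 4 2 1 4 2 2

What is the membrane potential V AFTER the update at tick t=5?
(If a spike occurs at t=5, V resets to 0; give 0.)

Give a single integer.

t=0: input=1 -> V=4
t=1: input=0 -> V=2
t=2: input=3 -> V=13
t=3: input=2 -> V=0 FIRE
t=4: input=1 -> V=4
t=5: input=4 -> V=0 FIRE
t=6: input=2 -> V=8
t=7: input=1 -> V=9
t=8: input=4 -> V=0 FIRE
t=9: input=2 -> V=8
t=10: input=2 -> V=13

Answer: 0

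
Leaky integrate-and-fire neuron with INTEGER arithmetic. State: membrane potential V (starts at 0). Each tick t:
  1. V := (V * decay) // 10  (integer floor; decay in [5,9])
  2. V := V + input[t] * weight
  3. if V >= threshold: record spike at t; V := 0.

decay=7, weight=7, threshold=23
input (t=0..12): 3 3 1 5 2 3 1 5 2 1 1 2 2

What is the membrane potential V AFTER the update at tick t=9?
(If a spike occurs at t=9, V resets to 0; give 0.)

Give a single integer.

Answer: 16

Derivation:
t=0: input=3 -> V=21
t=1: input=3 -> V=0 FIRE
t=2: input=1 -> V=7
t=3: input=5 -> V=0 FIRE
t=4: input=2 -> V=14
t=5: input=3 -> V=0 FIRE
t=6: input=1 -> V=7
t=7: input=5 -> V=0 FIRE
t=8: input=2 -> V=14
t=9: input=1 -> V=16
t=10: input=1 -> V=18
t=11: input=2 -> V=0 FIRE
t=12: input=2 -> V=14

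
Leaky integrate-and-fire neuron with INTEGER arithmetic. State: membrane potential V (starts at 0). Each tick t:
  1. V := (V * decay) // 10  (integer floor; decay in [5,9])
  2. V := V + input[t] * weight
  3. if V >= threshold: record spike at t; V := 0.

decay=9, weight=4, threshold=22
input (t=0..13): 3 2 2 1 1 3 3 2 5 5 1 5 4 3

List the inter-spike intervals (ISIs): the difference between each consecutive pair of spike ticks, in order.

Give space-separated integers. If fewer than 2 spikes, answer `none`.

t=0: input=3 -> V=12
t=1: input=2 -> V=18
t=2: input=2 -> V=0 FIRE
t=3: input=1 -> V=4
t=4: input=1 -> V=7
t=5: input=3 -> V=18
t=6: input=3 -> V=0 FIRE
t=7: input=2 -> V=8
t=8: input=5 -> V=0 FIRE
t=9: input=5 -> V=20
t=10: input=1 -> V=0 FIRE
t=11: input=5 -> V=20
t=12: input=4 -> V=0 FIRE
t=13: input=3 -> V=12

Answer: 4 2 2 2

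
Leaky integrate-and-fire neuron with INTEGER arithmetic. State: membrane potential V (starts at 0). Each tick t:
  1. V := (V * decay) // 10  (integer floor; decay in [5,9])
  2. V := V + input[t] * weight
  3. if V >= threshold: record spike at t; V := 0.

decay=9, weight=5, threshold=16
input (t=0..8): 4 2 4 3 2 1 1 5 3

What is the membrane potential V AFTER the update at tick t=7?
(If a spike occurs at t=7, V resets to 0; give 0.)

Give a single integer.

t=0: input=4 -> V=0 FIRE
t=1: input=2 -> V=10
t=2: input=4 -> V=0 FIRE
t=3: input=3 -> V=15
t=4: input=2 -> V=0 FIRE
t=5: input=1 -> V=5
t=6: input=1 -> V=9
t=7: input=5 -> V=0 FIRE
t=8: input=3 -> V=15

Answer: 0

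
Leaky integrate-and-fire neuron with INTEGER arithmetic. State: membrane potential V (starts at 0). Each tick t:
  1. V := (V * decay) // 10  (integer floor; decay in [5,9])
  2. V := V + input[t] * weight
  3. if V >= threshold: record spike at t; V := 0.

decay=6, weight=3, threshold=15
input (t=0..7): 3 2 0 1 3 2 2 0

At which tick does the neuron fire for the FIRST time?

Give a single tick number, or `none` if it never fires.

t=0: input=3 -> V=9
t=1: input=2 -> V=11
t=2: input=0 -> V=6
t=3: input=1 -> V=6
t=4: input=3 -> V=12
t=5: input=2 -> V=13
t=6: input=2 -> V=13
t=7: input=0 -> V=7

Answer: none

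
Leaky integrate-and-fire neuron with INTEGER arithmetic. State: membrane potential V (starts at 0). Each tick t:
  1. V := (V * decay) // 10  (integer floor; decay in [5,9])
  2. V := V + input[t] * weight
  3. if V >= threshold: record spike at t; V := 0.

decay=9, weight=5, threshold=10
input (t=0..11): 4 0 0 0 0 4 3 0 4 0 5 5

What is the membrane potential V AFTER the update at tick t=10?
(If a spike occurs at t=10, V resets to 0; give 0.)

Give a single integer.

t=0: input=4 -> V=0 FIRE
t=1: input=0 -> V=0
t=2: input=0 -> V=0
t=3: input=0 -> V=0
t=4: input=0 -> V=0
t=5: input=4 -> V=0 FIRE
t=6: input=3 -> V=0 FIRE
t=7: input=0 -> V=0
t=8: input=4 -> V=0 FIRE
t=9: input=0 -> V=0
t=10: input=5 -> V=0 FIRE
t=11: input=5 -> V=0 FIRE

Answer: 0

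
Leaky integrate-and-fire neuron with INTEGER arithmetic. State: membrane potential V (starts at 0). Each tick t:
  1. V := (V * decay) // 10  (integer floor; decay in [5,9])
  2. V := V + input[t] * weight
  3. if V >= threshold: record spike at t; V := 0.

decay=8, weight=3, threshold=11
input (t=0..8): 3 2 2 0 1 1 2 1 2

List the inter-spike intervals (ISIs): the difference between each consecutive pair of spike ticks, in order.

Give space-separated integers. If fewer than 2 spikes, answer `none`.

t=0: input=3 -> V=9
t=1: input=2 -> V=0 FIRE
t=2: input=2 -> V=6
t=3: input=0 -> V=4
t=4: input=1 -> V=6
t=5: input=1 -> V=7
t=6: input=2 -> V=0 FIRE
t=7: input=1 -> V=3
t=8: input=2 -> V=8

Answer: 5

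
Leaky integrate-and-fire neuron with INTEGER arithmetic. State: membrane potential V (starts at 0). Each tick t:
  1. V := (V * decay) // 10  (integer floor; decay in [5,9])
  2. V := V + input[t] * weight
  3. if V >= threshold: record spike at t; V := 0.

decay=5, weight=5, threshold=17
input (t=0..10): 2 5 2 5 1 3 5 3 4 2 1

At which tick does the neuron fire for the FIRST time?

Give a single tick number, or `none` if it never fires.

t=0: input=2 -> V=10
t=1: input=5 -> V=0 FIRE
t=2: input=2 -> V=10
t=3: input=5 -> V=0 FIRE
t=4: input=1 -> V=5
t=5: input=3 -> V=0 FIRE
t=6: input=5 -> V=0 FIRE
t=7: input=3 -> V=15
t=8: input=4 -> V=0 FIRE
t=9: input=2 -> V=10
t=10: input=1 -> V=10

Answer: 1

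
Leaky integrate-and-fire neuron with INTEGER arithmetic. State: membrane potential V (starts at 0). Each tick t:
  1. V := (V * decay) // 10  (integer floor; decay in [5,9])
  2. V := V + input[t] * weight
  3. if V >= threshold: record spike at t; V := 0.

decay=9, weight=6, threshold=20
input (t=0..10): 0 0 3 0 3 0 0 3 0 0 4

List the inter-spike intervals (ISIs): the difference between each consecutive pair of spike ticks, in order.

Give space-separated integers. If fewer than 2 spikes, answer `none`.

t=0: input=0 -> V=0
t=1: input=0 -> V=0
t=2: input=3 -> V=18
t=3: input=0 -> V=16
t=4: input=3 -> V=0 FIRE
t=5: input=0 -> V=0
t=6: input=0 -> V=0
t=7: input=3 -> V=18
t=8: input=0 -> V=16
t=9: input=0 -> V=14
t=10: input=4 -> V=0 FIRE

Answer: 6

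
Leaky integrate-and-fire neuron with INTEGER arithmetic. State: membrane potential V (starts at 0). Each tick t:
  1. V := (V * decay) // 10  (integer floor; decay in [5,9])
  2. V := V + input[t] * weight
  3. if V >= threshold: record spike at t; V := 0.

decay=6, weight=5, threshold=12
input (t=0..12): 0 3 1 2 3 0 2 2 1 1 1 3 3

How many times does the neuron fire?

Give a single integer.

Answer: 6

Derivation:
t=0: input=0 -> V=0
t=1: input=3 -> V=0 FIRE
t=2: input=1 -> V=5
t=3: input=2 -> V=0 FIRE
t=4: input=3 -> V=0 FIRE
t=5: input=0 -> V=0
t=6: input=2 -> V=10
t=7: input=2 -> V=0 FIRE
t=8: input=1 -> V=5
t=9: input=1 -> V=8
t=10: input=1 -> V=9
t=11: input=3 -> V=0 FIRE
t=12: input=3 -> V=0 FIRE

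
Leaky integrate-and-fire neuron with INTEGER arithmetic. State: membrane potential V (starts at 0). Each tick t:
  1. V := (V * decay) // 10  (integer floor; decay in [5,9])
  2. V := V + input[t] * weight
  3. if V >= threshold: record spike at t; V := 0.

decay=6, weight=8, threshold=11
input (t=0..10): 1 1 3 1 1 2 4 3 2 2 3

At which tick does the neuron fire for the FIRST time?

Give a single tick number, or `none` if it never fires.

t=0: input=1 -> V=8
t=1: input=1 -> V=0 FIRE
t=2: input=3 -> V=0 FIRE
t=3: input=1 -> V=8
t=4: input=1 -> V=0 FIRE
t=5: input=2 -> V=0 FIRE
t=6: input=4 -> V=0 FIRE
t=7: input=3 -> V=0 FIRE
t=8: input=2 -> V=0 FIRE
t=9: input=2 -> V=0 FIRE
t=10: input=3 -> V=0 FIRE

Answer: 1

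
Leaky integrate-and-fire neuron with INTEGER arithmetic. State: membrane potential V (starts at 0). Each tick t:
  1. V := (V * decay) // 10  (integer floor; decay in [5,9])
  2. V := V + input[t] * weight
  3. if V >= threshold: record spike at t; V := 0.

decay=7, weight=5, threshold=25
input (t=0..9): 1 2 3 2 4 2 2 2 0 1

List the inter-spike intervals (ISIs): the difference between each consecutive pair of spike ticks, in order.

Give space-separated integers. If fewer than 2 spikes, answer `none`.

t=0: input=1 -> V=5
t=1: input=2 -> V=13
t=2: input=3 -> V=24
t=3: input=2 -> V=0 FIRE
t=4: input=4 -> V=20
t=5: input=2 -> V=24
t=6: input=2 -> V=0 FIRE
t=7: input=2 -> V=10
t=8: input=0 -> V=7
t=9: input=1 -> V=9

Answer: 3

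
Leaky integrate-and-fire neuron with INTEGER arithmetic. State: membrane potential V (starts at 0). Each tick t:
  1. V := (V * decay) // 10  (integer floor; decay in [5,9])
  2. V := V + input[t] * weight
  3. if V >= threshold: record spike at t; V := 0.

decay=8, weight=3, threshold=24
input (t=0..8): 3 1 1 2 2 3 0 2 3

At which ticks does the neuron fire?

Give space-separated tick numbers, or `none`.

Answer: 8

Derivation:
t=0: input=3 -> V=9
t=1: input=1 -> V=10
t=2: input=1 -> V=11
t=3: input=2 -> V=14
t=4: input=2 -> V=17
t=5: input=3 -> V=22
t=6: input=0 -> V=17
t=7: input=2 -> V=19
t=8: input=3 -> V=0 FIRE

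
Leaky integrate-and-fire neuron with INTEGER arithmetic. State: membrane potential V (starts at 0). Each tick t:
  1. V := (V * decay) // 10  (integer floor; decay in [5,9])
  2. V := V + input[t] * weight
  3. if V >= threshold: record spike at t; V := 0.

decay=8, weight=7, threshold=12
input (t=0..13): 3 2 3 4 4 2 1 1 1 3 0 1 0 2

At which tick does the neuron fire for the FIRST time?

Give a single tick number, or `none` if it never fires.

Answer: 0

Derivation:
t=0: input=3 -> V=0 FIRE
t=1: input=2 -> V=0 FIRE
t=2: input=3 -> V=0 FIRE
t=3: input=4 -> V=0 FIRE
t=4: input=4 -> V=0 FIRE
t=5: input=2 -> V=0 FIRE
t=6: input=1 -> V=7
t=7: input=1 -> V=0 FIRE
t=8: input=1 -> V=7
t=9: input=3 -> V=0 FIRE
t=10: input=0 -> V=0
t=11: input=1 -> V=7
t=12: input=0 -> V=5
t=13: input=2 -> V=0 FIRE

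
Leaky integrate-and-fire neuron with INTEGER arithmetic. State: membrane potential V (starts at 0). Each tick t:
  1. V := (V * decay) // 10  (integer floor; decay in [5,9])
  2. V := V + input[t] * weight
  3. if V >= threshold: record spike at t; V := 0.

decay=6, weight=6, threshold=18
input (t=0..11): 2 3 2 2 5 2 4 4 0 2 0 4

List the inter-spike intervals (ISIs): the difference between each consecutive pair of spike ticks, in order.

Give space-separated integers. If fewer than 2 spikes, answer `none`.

Answer: 2 1 2 1 4

Derivation:
t=0: input=2 -> V=12
t=1: input=3 -> V=0 FIRE
t=2: input=2 -> V=12
t=3: input=2 -> V=0 FIRE
t=4: input=5 -> V=0 FIRE
t=5: input=2 -> V=12
t=6: input=4 -> V=0 FIRE
t=7: input=4 -> V=0 FIRE
t=8: input=0 -> V=0
t=9: input=2 -> V=12
t=10: input=0 -> V=7
t=11: input=4 -> V=0 FIRE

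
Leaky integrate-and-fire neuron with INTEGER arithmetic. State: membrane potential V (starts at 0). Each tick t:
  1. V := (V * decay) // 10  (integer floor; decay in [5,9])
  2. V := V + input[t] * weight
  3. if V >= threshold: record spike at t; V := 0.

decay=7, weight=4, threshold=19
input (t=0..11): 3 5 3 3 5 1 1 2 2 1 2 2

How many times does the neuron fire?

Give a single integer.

Answer: 4

Derivation:
t=0: input=3 -> V=12
t=1: input=5 -> V=0 FIRE
t=2: input=3 -> V=12
t=3: input=3 -> V=0 FIRE
t=4: input=5 -> V=0 FIRE
t=5: input=1 -> V=4
t=6: input=1 -> V=6
t=7: input=2 -> V=12
t=8: input=2 -> V=16
t=9: input=1 -> V=15
t=10: input=2 -> V=18
t=11: input=2 -> V=0 FIRE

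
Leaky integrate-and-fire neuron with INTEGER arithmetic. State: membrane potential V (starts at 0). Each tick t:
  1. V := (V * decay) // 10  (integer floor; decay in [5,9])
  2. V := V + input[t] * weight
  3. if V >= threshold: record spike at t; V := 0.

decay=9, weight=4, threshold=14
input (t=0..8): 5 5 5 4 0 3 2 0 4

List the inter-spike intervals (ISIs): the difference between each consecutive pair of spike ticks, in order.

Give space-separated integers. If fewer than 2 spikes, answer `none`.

Answer: 1 1 1 3 2

Derivation:
t=0: input=5 -> V=0 FIRE
t=1: input=5 -> V=0 FIRE
t=2: input=5 -> V=0 FIRE
t=3: input=4 -> V=0 FIRE
t=4: input=0 -> V=0
t=5: input=3 -> V=12
t=6: input=2 -> V=0 FIRE
t=7: input=0 -> V=0
t=8: input=4 -> V=0 FIRE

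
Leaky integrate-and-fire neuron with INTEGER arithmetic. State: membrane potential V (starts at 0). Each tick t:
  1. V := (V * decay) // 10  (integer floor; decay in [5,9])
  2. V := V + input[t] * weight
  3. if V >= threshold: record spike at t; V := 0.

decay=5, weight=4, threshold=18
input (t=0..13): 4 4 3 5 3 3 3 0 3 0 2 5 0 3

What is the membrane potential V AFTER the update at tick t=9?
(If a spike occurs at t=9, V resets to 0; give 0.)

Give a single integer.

t=0: input=4 -> V=16
t=1: input=4 -> V=0 FIRE
t=2: input=3 -> V=12
t=3: input=5 -> V=0 FIRE
t=4: input=3 -> V=12
t=5: input=3 -> V=0 FIRE
t=6: input=3 -> V=12
t=7: input=0 -> V=6
t=8: input=3 -> V=15
t=9: input=0 -> V=7
t=10: input=2 -> V=11
t=11: input=5 -> V=0 FIRE
t=12: input=0 -> V=0
t=13: input=3 -> V=12

Answer: 7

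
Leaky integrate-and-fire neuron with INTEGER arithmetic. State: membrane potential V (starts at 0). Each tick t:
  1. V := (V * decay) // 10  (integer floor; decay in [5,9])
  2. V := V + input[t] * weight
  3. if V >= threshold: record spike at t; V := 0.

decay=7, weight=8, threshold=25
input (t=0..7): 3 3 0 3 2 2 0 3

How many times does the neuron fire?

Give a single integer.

t=0: input=3 -> V=24
t=1: input=3 -> V=0 FIRE
t=2: input=0 -> V=0
t=3: input=3 -> V=24
t=4: input=2 -> V=0 FIRE
t=5: input=2 -> V=16
t=6: input=0 -> V=11
t=7: input=3 -> V=0 FIRE

Answer: 3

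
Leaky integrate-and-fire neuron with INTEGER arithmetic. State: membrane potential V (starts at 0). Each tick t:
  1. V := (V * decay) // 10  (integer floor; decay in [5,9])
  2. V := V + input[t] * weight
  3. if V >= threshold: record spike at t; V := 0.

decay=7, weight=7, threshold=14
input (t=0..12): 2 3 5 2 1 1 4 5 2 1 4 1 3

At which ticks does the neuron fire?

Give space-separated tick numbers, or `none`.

t=0: input=2 -> V=0 FIRE
t=1: input=3 -> V=0 FIRE
t=2: input=5 -> V=0 FIRE
t=3: input=2 -> V=0 FIRE
t=4: input=1 -> V=7
t=5: input=1 -> V=11
t=6: input=4 -> V=0 FIRE
t=7: input=5 -> V=0 FIRE
t=8: input=2 -> V=0 FIRE
t=9: input=1 -> V=7
t=10: input=4 -> V=0 FIRE
t=11: input=1 -> V=7
t=12: input=3 -> V=0 FIRE

Answer: 0 1 2 3 6 7 8 10 12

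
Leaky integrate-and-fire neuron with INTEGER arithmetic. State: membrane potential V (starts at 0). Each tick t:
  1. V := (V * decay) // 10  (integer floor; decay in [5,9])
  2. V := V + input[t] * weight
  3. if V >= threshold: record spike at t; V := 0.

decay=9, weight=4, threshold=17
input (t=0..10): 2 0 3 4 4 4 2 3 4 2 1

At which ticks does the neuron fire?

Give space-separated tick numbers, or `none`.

Answer: 2 4 6 8

Derivation:
t=0: input=2 -> V=8
t=1: input=0 -> V=7
t=2: input=3 -> V=0 FIRE
t=3: input=4 -> V=16
t=4: input=4 -> V=0 FIRE
t=5: input=4 -> V=16
t=6: input=2 -> V=0 FIRE
t=7: input=3 -> V=12
t=8: input=4 -> V=0 FIRE
t=9: input=2 -> V=8
t=10: input=1 -> V=11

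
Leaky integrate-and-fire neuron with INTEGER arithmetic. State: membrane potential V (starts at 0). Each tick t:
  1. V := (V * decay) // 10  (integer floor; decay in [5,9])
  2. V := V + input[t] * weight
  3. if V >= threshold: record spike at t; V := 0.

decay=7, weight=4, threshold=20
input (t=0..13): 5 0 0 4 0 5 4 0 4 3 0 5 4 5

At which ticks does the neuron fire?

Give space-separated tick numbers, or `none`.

Answer: 0 5 8 11 13

Derivation:
t=0: input=5 -> V=0 FIRE
t=1: input=0 -> V=0
t=2: input=0 -> V=0
t=3: input=4 -> V=16
t=4: input=0 -> V=11
t=5: input=5 -> V=0 FIRE
t=6: input=4 -> V=16
t=7: input=0 -> V=11
t=8: input=4 -> V=0 FIRE
t=9: input=3 -> V=12
t=10: input=0 -> V=8
t=11: input=5 -> V=0 FIRE
t=12: input=4 -> V=16
t=13: input=5 -> V=0 FIRE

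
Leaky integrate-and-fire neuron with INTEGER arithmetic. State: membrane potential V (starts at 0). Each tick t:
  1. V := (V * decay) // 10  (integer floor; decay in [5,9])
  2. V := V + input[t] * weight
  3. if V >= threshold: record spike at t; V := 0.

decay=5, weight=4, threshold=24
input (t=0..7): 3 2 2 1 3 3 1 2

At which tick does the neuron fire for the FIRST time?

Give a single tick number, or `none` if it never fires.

t=0: input=3 -> V=12
t=1: input=2 -> V=14
t=2: input=2 -> V=15
t=3: input=1 -> V=11
t=4: input=3 -> V=17
t=5: input=3 -> V=20
t=6: input=1 -> V=14
t=7: input=2 -> V=15

Answer: none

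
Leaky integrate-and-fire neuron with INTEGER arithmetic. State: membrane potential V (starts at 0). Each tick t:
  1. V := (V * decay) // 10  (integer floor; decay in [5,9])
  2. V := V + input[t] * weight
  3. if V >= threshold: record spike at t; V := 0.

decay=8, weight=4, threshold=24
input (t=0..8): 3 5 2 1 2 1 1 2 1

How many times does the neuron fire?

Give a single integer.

t=0: input=3 -> V=12
t=1: input=5 -> V=0 FIRE
t=2: input=2 -> V=8
t=3: input=1 -> V=10
t=4: input=2 -> V=16
t=5: input=1 -> V=16
t=6: input=1 -> V=16
t=7: input=2 -> V=20
t=8: input=1 -> V=20

Answer: 1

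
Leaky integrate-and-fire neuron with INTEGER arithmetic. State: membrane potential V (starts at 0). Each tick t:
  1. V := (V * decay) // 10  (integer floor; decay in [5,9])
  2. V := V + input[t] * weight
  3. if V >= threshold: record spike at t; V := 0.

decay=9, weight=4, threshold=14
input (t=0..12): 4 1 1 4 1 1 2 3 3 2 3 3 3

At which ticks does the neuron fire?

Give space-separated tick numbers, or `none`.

Answer: 0 3 6 8 10 12

Derivation:
t=0: input=4 -> V=0 FIRE
t=1: input=1 -> V=4
t=2: input=1 -> V=7
t=3: input=4 -> V=0 FIRE
t=4: input=1 -> V=4
t=5: input=1 -> V=7
t=6: input=2 -> V=0 FIRE
t=7: input=3 -> V=12
t=8: input=3 -> V=0 FIRE
t=9: input=2 -> V=8
t=10: input=3 -> V=0 FIRE
t=11: input=3 -> V=12
t=12: input=3 -> V=0 FIRE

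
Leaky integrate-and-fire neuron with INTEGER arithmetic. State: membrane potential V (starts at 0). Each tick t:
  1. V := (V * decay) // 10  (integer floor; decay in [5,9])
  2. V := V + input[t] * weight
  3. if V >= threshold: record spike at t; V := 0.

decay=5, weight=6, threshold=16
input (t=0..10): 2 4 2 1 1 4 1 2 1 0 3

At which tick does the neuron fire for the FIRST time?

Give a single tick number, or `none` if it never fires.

Answer: 1

Derivation:
t=0: input=2 -> V=12
t=1: input=4 -> V=0 FIRE
t=2: input=2 -> V=12
t=3: input=1 -> V=12
t=4: input=1 -> V=12
t=5: input=4 -> V=0 FIRE
t=6: input=1 -> V=6
t=7: input=2 -> V=15
t=8: input=1 -> V=13
t=9: input=0 -> V=6
t=10: input=3 -> V=0 FIRE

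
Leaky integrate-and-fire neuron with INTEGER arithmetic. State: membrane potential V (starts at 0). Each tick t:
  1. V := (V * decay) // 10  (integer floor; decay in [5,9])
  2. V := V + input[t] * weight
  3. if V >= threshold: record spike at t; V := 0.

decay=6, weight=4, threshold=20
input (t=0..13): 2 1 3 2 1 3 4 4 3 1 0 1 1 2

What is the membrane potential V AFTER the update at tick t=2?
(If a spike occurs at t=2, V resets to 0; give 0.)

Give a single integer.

Answer: 16

Derivation:
t=0: input=2 -> V=8
t=1: input=1 -> V=8
t=2: input=3 -> V=16
t=3: input=2 -> V=17
t=4: input=1 -> V=14
t=5: input=3 -> V=0 FIRE
t=6: input=4 -> V=16
t=7: input=4 -> V=0 FIRE
t=8: input=3 -> V=12
t=9: input=1 -> V=11
t=10: input=0 -> V=6
t=11: input=1 -> V=7
t=12: input=1 -> V=8
t=13: input=2 -> V=12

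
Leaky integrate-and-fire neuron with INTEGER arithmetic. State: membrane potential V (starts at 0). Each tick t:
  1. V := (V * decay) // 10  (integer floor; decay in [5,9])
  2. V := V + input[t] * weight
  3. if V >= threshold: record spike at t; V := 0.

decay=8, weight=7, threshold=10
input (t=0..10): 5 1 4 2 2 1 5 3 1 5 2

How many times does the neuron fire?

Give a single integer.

t=0: input=5 -> V=0 FIRE
t=1: input=1 -> V=7
t=2: input=4 -> V=0 FIRE
t=3: input=2 -> V=0 FIRE
t=4: input=2 -> V=0 FIRE
t=5: input=1 -> V=7
t=6: input=5 -> V=0 FIRE
t=7: input=3 -> V=0 FIRE
t=8: input=1 -> V=7
t=9: input=5 -> V=0 FIRE
t=10: input=2 -> V=0 FIRE

Answer: 8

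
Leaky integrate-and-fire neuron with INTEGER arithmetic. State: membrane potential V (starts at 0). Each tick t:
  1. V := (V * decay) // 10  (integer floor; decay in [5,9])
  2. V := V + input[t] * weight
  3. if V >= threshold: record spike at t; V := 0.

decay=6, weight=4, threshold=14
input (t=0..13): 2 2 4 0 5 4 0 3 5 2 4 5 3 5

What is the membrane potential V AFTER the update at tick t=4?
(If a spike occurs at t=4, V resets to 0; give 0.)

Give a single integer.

t=0: input=2 -> V=8
t=1: input=2 -> V=12
t=2: input=4 -> V=0 FIRE
t=3: input=0 -> V=0
t=4: input=5 -> V=0 FIRE
t=5: input=4 -> V=0 FIRE
t=6: input=0 -> V=0
t=7: input=3 -> V=12
t=8: input=5 -> V=0 FIRE
t=9: input=2 -> V=8
t=10: input=4 -> V=0 FIRE
t=11: input=5 -> V=0 FIRE
t=12: input=3 -> V=12
t=13: input=5 -> V=0 FIRE

Answer: 0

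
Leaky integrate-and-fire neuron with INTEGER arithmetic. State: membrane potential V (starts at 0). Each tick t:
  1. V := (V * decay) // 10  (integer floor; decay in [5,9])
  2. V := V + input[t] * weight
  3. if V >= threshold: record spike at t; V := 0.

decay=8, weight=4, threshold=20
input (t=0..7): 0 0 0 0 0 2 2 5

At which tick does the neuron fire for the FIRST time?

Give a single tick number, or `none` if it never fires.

Answer: 7

Derivation:
t=0: input=0 -> V=0
t=1: input=0 -> V=0
t=2: input=0 -> V=0
t=3: input=0 -> V=0
t=4: input=0 -> V=0
t=5: input=2 -> V=8
t=6: input=2 -> V=14
t=7: input=5 -> V=0 FIRE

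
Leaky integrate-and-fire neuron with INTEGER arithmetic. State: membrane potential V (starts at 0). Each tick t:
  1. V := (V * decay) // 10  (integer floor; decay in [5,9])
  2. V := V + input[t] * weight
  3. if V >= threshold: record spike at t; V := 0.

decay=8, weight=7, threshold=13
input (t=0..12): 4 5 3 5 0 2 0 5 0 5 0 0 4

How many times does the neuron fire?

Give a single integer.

Answer: 8

Derivation:
t=0: input=4 -> V=0 FIRE
t=1: input=5 -> V=0 FIRE
t=2: input=3 -> V=0 FIRE
t=3: input=5 -> V=0 FIRE
t=4: input=0 -> V=0
t=5: input=2 -> V=0 FIRE
t=6: input=0 -> V=0
t=7: input=5 -> V=0 FIRE
t=8: input=0 -> V=0
t=9: input=5 -> V=0 FIRE
t=10: input=0 -> V=0
t=11: input=0 -> V=0
t=12: input=4 -> V=0 FIRE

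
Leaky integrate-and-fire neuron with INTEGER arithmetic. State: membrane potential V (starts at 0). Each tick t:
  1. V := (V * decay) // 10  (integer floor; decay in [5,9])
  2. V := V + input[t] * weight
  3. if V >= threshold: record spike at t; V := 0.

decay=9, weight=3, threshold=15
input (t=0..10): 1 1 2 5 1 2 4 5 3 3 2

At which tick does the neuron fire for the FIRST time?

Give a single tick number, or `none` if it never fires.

t=0: input=1 -> V=3
t=1: input=1 -> V=5
t=2: input=2 -> V=10
t=3: input=5 -> V=0 FIRE
t=4: input=1 -> V=3
t=5: input=2 -> V=8
t=6: input=4 -> V=0 FIRE
t=7: input=5 -> V=0 FIRE
t=8: input=3 -> V=9
t=9: input=3 -> V=0 FIRE
t=10: input=2 -> V=6

Answer: 3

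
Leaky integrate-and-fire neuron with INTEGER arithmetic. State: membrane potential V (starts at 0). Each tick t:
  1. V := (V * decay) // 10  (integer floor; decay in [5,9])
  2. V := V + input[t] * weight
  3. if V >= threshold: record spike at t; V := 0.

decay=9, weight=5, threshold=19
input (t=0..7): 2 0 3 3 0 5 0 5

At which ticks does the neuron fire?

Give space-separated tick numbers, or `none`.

Answer: 2 5 7

Derivation:
t=0: input=2 -> V=10
t=1: input=0 -> V=9
t=2: input=3 -> V=0 FIRE
t=3: input=3 -> V=15
t=4: input=0 -> V=13
t=5: input=5 -> V=0 FIRE
t=6: input=0 -> V=0
t=7: input=5 -> V=0 FIRE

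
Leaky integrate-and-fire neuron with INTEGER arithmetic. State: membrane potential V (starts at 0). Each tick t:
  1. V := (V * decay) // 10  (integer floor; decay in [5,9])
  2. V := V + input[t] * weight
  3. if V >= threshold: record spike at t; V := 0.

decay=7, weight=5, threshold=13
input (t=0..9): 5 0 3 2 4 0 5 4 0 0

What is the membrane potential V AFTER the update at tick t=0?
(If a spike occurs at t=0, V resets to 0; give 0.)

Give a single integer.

Answer: 0

Derivation:
t=0: input=5 -> V=0 FIRE
t=1: input=0 -> V=0
t=2: input=3 -> V=0 FIRE
t=3: input=2 -> V=10
t=4: input=4 -> V=0 FIRE
t=5: input=0 -> V=0
t=6: input=5 -> V=0 FIRE
t=7: input=4 -> V=0 FIRE
t=8: input=0 -> V=0
t=9: input=0 -> V=0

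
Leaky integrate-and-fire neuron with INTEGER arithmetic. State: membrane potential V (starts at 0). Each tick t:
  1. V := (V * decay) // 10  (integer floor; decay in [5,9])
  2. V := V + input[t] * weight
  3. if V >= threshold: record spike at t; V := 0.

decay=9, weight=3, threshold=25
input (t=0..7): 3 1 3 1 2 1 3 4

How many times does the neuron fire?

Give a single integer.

t=0: input=3 -> V=9
t=1: input=1 -> V=11
t=2: input=3 -> V=18
t=3: input=1 -> V=19
t=4: input=2 -> V=23
t=5: input=1 -> V=23
t=6: input=3 -> V=0 FIRE
t=7: input=4 -> V=12

Answer: 1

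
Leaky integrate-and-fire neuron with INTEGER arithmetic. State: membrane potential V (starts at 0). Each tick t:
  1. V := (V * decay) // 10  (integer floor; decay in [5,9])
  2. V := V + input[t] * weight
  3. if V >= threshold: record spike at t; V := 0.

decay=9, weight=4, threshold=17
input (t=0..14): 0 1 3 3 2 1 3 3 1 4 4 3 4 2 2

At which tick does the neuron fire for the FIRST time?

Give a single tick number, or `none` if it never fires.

Answer: 3

Derivation:
t=0: input=0 -> V=0
t=1: input=1 -> V=4
t=2: input=3 -> V=15
t=3: input=3 -> V=0 FIRE
t=4: input=2 -> V=8
t=5: input=1 -> V=11
t=6: input=3 -> V=0 FIRE
t=7: input=3 -> V=12
t=8: input=1 -> V=14
t=9: input=4 -> V=0 FIRE
t=10: input=4 -> V=16
t=11: input=3 -> V=0 FIRE
t=12: input=4 -> V=16
t=13: input=2 -> V=0 FIRE
t=14: input=2 -> V=8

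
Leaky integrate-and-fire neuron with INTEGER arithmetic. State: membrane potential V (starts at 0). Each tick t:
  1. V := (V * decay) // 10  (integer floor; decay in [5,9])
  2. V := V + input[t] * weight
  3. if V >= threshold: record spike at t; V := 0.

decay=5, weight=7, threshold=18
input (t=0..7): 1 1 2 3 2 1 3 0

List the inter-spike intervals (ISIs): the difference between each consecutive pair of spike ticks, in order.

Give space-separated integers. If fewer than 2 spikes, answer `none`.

t=0: input=1 -> V=7
t=1: input=1 -> V=10
t=2: input=2 -> V=0 FIRE
t=3: input=3 -> V=0 FIRE
t=4: input=2 -> V=14
t=5: input=1 -> V=14
t=6: input=3 -> V=0 FIRE
t=7: input=0 -> V=0

Answer: 1 3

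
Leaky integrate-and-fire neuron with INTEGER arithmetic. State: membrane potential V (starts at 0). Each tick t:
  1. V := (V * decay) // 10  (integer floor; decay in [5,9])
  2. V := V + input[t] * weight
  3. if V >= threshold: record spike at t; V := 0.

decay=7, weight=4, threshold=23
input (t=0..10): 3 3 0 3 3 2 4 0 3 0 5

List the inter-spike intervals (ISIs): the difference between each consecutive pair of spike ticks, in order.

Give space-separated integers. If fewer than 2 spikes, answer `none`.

t=0: input=3 -> V=12
t=1: input=3 -> V=20
t=2: input=0 -> V=14
t=3: input=3 -> V=21
t=4: input=3 -> V=0 FIRE
t=5: input=2 -> V=8
t=6: input=4 -> V=21
t=7: input=0 -> V=14
t=8: input=3 -> V=21
t=9: input=0 -> V=14
t=10: input=5 -> V=0 FIRE

Answer: 6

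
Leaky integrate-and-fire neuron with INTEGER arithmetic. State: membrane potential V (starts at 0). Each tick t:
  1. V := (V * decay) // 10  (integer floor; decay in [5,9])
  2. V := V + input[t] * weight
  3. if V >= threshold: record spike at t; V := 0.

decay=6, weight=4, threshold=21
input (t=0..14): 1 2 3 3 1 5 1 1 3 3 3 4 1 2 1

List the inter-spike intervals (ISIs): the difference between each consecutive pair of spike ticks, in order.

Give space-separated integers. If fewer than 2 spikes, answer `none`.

Answer: 2 4 2

Derivation:
t=0: input=1 -> V=4
t=1: input=2 -> V=10
t=2: input=3 -> V=18
t=3: input=3 -> V=0 FIRE
t=4: input=1 -> V=4
t=5: input=5 -> V=0 FIRE
t=6: input=1 -> V=4
t=7: input=1 -> V=6
t=8: input=3 -> V=15
t=9: input=3 -> V=0 FIRE
t=10: input=3 -> V=12
t=11: input=4 -> V=0 FIRE
t=12: input=1 -> V=4
t=13: input=2 -> V=10
t=14: input=1 -> V=10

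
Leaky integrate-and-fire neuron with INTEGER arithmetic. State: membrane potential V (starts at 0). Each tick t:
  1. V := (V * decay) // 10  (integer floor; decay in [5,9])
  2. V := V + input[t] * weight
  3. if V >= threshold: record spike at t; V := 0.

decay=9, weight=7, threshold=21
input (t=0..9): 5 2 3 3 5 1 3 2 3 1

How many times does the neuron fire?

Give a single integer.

t=0: input=5 -> V=0 FIRE
t=1: input=2 -> V=14
t=2: input=3 -> V=0 FIRE
t=3: input=3 -> V=0 FIRE
t=4: input=5 -> V=0 FIRE
t=5: input=1 -> V=7
t=6: input=3 -> V=0 FIRE
t=7: input=2 -> V=14
t=8: input=3 -> V=0 FIRE
t=9: input=1 -> V=7

Answer: 6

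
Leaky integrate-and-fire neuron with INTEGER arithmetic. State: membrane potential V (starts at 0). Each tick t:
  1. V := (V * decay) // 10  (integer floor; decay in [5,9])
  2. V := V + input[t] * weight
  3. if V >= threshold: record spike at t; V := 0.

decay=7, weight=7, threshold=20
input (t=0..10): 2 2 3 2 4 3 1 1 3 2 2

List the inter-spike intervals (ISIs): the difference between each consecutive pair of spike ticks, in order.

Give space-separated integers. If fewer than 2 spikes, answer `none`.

t=0: input=2 -> V=14
t=1: input=2 -> V=0 FIRE
t=2: input=3 -> V=0 FIRE
t=3: input=2 -> V=14
t=4: input=4 -> V=0 FIRE
t=5: input=3 -> V=0 FIRE
t=6: input=1 -> V=7
t=7: input=1 -> V=11
t=8: input=3 -> V=0 FIRE
t=9: input=2 -> V=14
t=10: input=2 -> V=0 FIRE

Answer: 1 2 1 3 2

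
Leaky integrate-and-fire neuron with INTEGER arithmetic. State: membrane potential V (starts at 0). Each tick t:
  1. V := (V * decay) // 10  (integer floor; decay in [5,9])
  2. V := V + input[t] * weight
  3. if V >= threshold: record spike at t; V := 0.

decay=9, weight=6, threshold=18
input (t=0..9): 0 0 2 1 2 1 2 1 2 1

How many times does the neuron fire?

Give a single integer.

t=0: input=0 -> V=0
t=1: input=0 -> V=0
t=2: input=2 -> V=12
t=3: input=1 -> V=16
t=4: input=2 -> V=0 FIRE
t=5: input=1 -> V=6
t=6: input=2 -> V=17
t=7: input=1 -> V=0 FIRE
t=8: input=2 -> V=12
t=9: input=1 -> V=16

Answer: 2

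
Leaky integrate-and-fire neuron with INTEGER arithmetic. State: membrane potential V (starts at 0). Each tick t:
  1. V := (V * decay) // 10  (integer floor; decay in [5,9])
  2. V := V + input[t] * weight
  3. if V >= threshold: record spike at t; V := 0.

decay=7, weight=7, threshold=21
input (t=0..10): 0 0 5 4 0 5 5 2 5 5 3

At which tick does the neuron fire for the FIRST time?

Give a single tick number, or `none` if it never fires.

t=0: input=0 -> V=0
t=1: input=0 -> V=0
t=2: input=5 -> V=0 FIRE
t=3: input=4 -> V=0 FIRE
t=4: input=0 -> V=0
t=5: input=5 -> V=0 FIRE
t=6: input=5 -> V=0 FIRE
t=7: input=2 -> V=14
t=8: input=5 -> V=0 FIRE
t=9: input=5 -> V=0 FIRE
t=10: input=3 -> V=0 FIRE

Answer: 2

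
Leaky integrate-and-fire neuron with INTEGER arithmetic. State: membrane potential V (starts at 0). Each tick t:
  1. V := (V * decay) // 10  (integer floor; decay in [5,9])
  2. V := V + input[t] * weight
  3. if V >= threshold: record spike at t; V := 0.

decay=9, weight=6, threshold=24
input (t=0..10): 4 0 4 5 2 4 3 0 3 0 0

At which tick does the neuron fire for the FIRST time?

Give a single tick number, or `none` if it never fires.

t=0: input=4 -> V=0 FIRE
t=1: input=0 -> V=0
t=2: input=4 -> V=0 FIRE
t=3: input=5 -> V=0 FIRE
t=4: input=2 -> V=12
t=5: input=4 -> V=0 FIRE
t=6: input=3 -> V=18
t=7: input=0 -> V=16
t=8: input=3 -> V=0 FIRE
t=9: input=0 -> V=0
t=10: input=0 -> V=0

Answer: 0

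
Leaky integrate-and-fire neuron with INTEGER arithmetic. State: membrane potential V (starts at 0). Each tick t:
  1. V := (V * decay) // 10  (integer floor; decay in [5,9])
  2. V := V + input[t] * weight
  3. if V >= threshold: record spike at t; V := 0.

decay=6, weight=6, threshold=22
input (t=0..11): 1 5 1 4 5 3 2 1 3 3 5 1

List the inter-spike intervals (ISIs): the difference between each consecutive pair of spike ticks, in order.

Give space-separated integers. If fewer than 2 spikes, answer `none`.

Answer: 2 1 2 3 1

Derivation:
t=0: input=1 -> V=6
t=1: input=5 -> V=0 FIRE
t=2: input=1 -> V=6
t=3: input=4 -> V=0 FIRE
t=4: input=5 -> V=0 FIRE
t=5: input=3 -> V=18
t=6: input=2 -> V=0 FIRE
t=7: input=1 -> V=6
t=8: input=3 -> V=21
t=9: input=3 -> V=0 FIRE
t=10: input=5 -> V=0 FIRE
t=11: input=1 -> V=6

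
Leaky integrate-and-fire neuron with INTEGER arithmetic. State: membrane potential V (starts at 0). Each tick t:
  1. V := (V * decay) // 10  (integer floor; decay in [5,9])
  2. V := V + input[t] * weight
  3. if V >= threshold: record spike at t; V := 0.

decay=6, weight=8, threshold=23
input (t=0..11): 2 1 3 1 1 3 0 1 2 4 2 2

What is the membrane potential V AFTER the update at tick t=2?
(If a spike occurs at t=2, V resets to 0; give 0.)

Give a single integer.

Answer: 0

Derivation:
t=0: input=2 -> V=16
t=1: input=1 -> V=17
t=2: input=3 -> V=0 FIRE
t=3: input=1 -> V=8
t=4: input=1 -> V=12
t=5: input=3 -> V=0 FIRE
t=6: input=0 -> V=0
t=7: input=1 -> V=8
t=8: input=2 -> V=20
t=9: input=4 -> V=0 FIRE
t=10: input=2 -> V=16
t=11: input=2 -> V=0 FIRE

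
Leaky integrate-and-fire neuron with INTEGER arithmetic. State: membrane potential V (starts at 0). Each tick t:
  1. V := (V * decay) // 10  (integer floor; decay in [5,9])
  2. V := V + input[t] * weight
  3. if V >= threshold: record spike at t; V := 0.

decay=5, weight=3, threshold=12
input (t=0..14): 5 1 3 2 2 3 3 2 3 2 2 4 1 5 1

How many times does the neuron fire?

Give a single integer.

Answer: 5

Derivation:
t=0: input=5 -> V=0 FIRE
t=1: input=1 -> V=3
t=2: input=3 -> V=10
t=3: input=2 -> V=11
t=4: input=2 -> V=11
t=5: input=3 -> V=0 FIRE
t=6: input=3 -> V=9
t=7: input=2 -> V=10
t=8: input=3 -> V=0 FIRE
t=9: input=2 -> V=6
t=10: input=2 -> V=9
t=11: input=4 -> V=0 FIRE
t=12: input=1 -> V=3
t=13: input=5 -> V=0 FIRE
t=14: input=1 -> V=3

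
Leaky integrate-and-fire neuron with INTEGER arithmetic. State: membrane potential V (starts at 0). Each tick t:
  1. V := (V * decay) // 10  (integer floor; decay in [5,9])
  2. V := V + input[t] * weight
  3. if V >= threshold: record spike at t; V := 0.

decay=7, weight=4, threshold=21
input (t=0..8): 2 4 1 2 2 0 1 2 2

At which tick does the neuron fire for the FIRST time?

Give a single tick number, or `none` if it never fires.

Answer: 1

Derivation:
t=0: input=2 -> V=8
t=1: input=4 -> V=0 FIRE
t=2: input=1 -> V=4
t=3: input=2 -> V=10
t=4: input=2 -> V=15
t=5: input=0 -> V=10
t=6: input=1 -> V=11
t=7: input=2 -> V=15
t=8: input=2 -> V=18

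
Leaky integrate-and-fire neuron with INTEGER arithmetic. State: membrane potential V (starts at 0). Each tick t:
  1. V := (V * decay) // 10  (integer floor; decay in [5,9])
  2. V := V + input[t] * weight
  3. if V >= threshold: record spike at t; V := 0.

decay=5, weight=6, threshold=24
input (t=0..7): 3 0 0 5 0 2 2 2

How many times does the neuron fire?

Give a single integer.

t=0: input=3 -> V=18
t=1: input=0 -> V=9
t=2: input=0 -> V=4
t=3: input=5 -> V=0 FIRE
t=4: input=0 -> V=0
t=5: input=2 -> V=12
t=6: input=2 -> V=18
t=7: input=2 -> V=21

Answer: 1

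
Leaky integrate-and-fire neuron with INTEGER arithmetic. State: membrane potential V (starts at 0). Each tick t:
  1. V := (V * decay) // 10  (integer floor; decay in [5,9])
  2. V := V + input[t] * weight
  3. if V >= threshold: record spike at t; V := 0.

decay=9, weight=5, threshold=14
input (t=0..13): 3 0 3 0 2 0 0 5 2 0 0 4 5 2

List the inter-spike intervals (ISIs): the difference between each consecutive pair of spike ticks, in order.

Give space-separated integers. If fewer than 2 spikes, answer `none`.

Answer: 2 5 4 1

Derivation:
t=0: input=3 -> V=0 FIRE
t=1: input=0 -> V=0
t=2: input=3 -> V=0 FIRE
t=3: input=0 -> V=0
t=4: input=2 -> V=10
t=5: input=0 -> V=9
t=6: input=0 -> V=8
t=7: input=5 -> V=0 FIRE
t=8: input=2 -> V=10
t=9: input=0 -> V=9
t=10: input=0 -> V=8
t=11: input=4 -> V=0 FIRE
t=12: input=5 -> V=0 FIRE
t=13: input=2 -> V=10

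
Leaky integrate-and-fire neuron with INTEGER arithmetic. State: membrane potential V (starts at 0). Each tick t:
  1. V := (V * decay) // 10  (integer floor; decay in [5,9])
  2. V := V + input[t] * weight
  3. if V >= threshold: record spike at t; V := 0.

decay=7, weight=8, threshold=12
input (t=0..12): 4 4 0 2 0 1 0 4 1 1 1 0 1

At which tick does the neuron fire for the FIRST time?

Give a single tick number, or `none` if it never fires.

Answer: 0

Derivation:
t=0: input=4 -> V=0 FIRE
t=1: input=4 -> V=0 FIRE
t=2: input=0 -> V=0
t=3: input=2 -> V=0 FIRE
t=4: input=0 -> V=0
t=5: input=1 -> V=8
t=6: input=0 -> V=5
t=7: input=4 -> V=0 FIRE
t=8: input=1 -> V=8
t=9: input=1 -> V=0 FIRE
t=10: input=1 -> V=8
t=11: input=0 -> V=5
t=12: input=1 -> V=11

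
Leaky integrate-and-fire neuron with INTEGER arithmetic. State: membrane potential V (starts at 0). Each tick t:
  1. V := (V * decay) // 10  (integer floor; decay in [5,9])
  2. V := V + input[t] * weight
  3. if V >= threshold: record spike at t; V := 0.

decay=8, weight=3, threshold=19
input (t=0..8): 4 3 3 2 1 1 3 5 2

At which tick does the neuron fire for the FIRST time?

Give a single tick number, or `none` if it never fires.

t=0: input=4 -> V=12
t=1: input=3 -> V=18
t=2: input=3 -> V=0 FIRE
t=3: input=2 -> V=6
t=4: input=1 -> V=7
t=5: input=1 -> V=8
t=6: input=3 -> V=15
t=7: input=5 -> V=0 FIRE
t=8: input=2 -> V=6

Answer: 2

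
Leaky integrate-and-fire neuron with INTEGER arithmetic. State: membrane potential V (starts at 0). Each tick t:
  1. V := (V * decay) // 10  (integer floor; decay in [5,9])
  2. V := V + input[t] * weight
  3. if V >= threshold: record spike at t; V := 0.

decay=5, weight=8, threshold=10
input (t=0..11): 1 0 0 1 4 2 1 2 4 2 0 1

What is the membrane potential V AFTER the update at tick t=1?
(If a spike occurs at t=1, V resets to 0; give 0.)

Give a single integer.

Answer: 4

Derivation:
t=0: input=1 -> V=8
t=1: input=0 -> V=4
t=2: input=0 -> V=2
t=3: input=1 -> V=9
t=4: input=4 -> V=0 FIRE
t=5: input=2 -> V=0 FIRE
t=6: input=1 -> V=8
t=7: input=2 -> V=0 FIRE
t=8: input=4 -> V=0 FIRE
t=9: input=2 -> V=0 FIRE
t=10: input=0 -> V=0
t=11: input=1 -> V=8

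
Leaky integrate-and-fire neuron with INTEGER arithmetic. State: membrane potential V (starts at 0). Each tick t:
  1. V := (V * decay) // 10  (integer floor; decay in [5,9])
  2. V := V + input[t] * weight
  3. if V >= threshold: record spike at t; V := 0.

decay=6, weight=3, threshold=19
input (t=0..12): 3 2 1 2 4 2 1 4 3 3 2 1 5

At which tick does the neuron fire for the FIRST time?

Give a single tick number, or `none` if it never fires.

t=0: input=3 -> V=9
t=1: input=2 -> V=11
t=2: input=1 -> V=9
t=3: input=2 -> V=11
t=4: input=4 -> V=18
t=5: input=2 -> V=16
t=6: input=1 -> V=12
t=7: input=4 -> V=0 FIRE
t=8: input=3 -> V=9
t=9: input=3 -> V=14
t=10: input=2 -> V=14
t=11: input=1 -> V=11
t=12: input=5 -> V=0 FIRE

Answer: 7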